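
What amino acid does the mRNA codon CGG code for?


Standard genetic code lookup.
Codon CGG -> Arg

Arg


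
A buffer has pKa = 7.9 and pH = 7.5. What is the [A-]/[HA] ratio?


[A-]/[HA] = 10^(pH - pKa)
= 10^(7.5 - 7.9)
= 0.3981

0.3981


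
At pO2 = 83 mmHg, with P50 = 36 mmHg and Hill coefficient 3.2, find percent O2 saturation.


Y = pO2^n / (P50^n + pO2^n)
Y = 83^3.2 / (36^3.2 + 83^3.2)
Y = 93.54%

93.54%


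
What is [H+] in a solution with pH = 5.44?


[H+] = 10^(-pH)
[H+] = 10^(-5.44)
[H+] = 3.631e-06 M

3.631e-06 M


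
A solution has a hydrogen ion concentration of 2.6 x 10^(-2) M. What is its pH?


pH = -log10([H+])
pH = -log10(2.6 x 10^(-2))
pH = 1.585

1.585


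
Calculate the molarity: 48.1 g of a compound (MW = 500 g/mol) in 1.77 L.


C = (mass / MW) / volume
C = (48.1 / 500) / 1.77
C = 0.0544 M

0.0544 M


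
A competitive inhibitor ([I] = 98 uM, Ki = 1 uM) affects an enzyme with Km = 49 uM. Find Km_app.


Km_app = Km * (1 + [I]/Ki)
Km_app = 49 * (1 + 98/1)
Km_app = 4851.0 uM

4851.0 uM


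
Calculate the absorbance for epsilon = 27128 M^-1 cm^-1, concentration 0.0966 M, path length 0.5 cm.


A = epsilon * c * l
A = 27128 * 0.0966 * 0.5
A = 1310.2824

1310.2824


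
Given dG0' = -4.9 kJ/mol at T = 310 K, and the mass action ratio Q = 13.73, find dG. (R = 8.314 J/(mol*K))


dG = dG0' + RT * ln(Q) / 1000
dG = -4.9 + 8.314 * 310 * ln(13.73) / 1000
dG = 1.8516 kJ/mol

1.8516 kJ/mol


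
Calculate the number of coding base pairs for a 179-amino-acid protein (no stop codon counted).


Each amino acid = 1 codon = 3 bp
bp = 179 * 3 = 537 bp

537 bp


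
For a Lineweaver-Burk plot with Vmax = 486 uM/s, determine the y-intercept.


y-intercept = 1/Vmax
= 1/486
= 0.0021 s/uM

0.0021 s/uM


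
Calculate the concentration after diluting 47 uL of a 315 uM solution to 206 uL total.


C2 = C1 * V1 / V2
C2 = 315 * 47 / 206
C2 = 71.8689 uM

71.8689 uM


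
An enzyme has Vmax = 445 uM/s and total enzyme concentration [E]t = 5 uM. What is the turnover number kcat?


kcat = Vmax / [E]t
kcat = 445 / 5
kcat = 89.0 s^-1

89.0 s^-1


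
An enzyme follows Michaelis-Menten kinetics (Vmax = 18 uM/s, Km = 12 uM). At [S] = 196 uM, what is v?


v = Vmax * [S] / (Km + [S])
v = 18 * 196 / (12 + 196)
v = 16.9615 uM/s

16.9615 uM/s


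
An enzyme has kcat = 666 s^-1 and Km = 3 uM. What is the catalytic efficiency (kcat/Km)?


Catalytic efficiency = kcat / Km
= 666 / 3
= 222.0 uM^-1*s^-1

222.0 uM^-1*s^-1


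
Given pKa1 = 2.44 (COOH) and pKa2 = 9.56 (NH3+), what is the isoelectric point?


pI = (pKa1 + pKa2) / 2
pI = (2.44 + 9.56) / 2
pI = 6.0

6.0


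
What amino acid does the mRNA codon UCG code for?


Standard genetic code lookup.
Codon UCG -> Ser

Ser


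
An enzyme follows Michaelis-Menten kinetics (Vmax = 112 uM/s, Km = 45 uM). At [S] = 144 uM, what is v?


v = Vmax * [S] / (Km + [S])
v = 112 * 144 / (45 + 144)
v = 85.3333 uM/s

85.3333 uM/s


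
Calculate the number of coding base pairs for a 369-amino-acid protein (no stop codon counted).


Each amino acid = 1 codon = 3 bp
bp = 369 * 3 = 1107 bp

1107 bp


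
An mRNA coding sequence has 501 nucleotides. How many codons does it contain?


codons = nucleotides / 3
codons = 501 / 3 = 167

167


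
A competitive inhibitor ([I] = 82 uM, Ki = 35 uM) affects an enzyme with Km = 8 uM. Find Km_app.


Km_app = Km * (1 + [I]/Ki)
Km_app = 8 * (1 + 82/35)
Km_app = 26.7429 uM

26.7429 uM


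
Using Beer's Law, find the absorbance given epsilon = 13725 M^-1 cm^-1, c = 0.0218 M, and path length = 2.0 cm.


A = epsilon * c * l
A = 13725 * 0.0218 * 2.0
A = 598.41

598.41


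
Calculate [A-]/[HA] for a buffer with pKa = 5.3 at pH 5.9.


[A-]/[HA] = 10^(pH - pKa)
= 10^(5.9 - 5.3)
= 3.9811

3.9811


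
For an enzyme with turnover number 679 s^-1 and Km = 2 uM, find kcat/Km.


Catalytic efficiency = kcat / Km
= 679 / 2
= 339.5 uM^-1*s^-1

339.5 uM^-1*s^-1


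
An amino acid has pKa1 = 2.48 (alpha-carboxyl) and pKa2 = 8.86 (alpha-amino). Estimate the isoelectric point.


pI = (pKa1 + pKa2) / 2
pI = (2.48 + 8.86) / 2
pI = 5.67

5.67


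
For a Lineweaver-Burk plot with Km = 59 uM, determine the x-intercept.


x-intercept = -1/Km
= -1/59
= -0.0169 1/uM

-0.0169 1/uM


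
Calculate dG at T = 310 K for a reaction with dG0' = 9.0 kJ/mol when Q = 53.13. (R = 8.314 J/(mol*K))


dG = dG0' + RT * ln(Q) / 1000
dG = 9.0 + 8.314 * 310 * ln(53.13) / 1000
dG = 19.2391 kJ/mol

19.2391 kJ/mol


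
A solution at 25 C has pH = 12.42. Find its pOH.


pOH = 14 - pH
pOH = 14 - 12.42
pOH = 1.58

1.58


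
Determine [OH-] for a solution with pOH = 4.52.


[OH-] = 10^(-pOH)
[OH-] = 10^(-4.52)
[OH-] = 3.020e-05 M

3.020e-05 M


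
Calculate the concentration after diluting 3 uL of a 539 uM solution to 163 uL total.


C2 = C1 * V1 / V2
C2 = 539 * 3 / 163
C2 = 9.9202 uM

9.9202 uM


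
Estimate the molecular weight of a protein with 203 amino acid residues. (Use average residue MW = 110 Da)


MW = n_residues * 110 Da
MW = 203 * 110
MW = 22330 Da

22330 Da


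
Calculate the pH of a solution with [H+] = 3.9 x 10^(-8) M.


pH = -log10([H+])
pH = -log10(3.9 x 10^(-8))
pH = 7.4089

7.4089


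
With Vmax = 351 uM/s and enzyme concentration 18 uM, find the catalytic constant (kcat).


kcat = Vmax / [E]t
kcat = 351 / 18
kcat = 19.5 s^-1

19.5 s^-1


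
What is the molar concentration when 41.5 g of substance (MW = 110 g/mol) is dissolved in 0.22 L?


C = (mass / MW) / volume
C = (41.5 / 110) / 0.22
C = 1.7149 M

1.7149 M


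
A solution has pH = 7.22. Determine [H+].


[H+] = 10^(-pH)
[H+] = 10^(-7.22)
[H+] = 6.026e-08 M

6.026e-08 M


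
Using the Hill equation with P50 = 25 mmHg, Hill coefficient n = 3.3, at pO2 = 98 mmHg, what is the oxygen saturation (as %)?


Y = pO2^n / (P50^n + pO2^n)
Y = 98^3.3 / (25^3.3 + 98^3.3)
Y = 98.91%

98.91%


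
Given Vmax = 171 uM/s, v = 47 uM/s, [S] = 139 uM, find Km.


Km = [S] * (Vmax - v) / v
Km = 139 * (171 - 47) / 47
Km = 366.7234 uM

366.7234 uM


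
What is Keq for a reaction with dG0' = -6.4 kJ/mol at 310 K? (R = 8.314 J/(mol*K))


Keq = exp(-dG0 * 1000 / (R * T))
Keq = exp(-(-6.4) * 1000 / (8.314 * 310))
Keq = 11.9793

11.9793


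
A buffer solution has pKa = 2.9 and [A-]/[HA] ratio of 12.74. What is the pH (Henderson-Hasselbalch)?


pH = pKa + log10([A-]/[HA])
pH = 2.9 + log10(12.74)
pH = 4.0052

4.0052


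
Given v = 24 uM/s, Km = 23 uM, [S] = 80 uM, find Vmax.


Vmax = v * (Km + [S]) / [S]
Vmax = 24 * (23 + 80) / 80
Vmax = 30.9 uM/s

30.9 uM/s


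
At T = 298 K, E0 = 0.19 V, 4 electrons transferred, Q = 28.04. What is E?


E = E0 - (RT/nF) * ln(Q)
E = 0.19 - (8.314 * 298 / (4 * 96485)) * ln(28.04)
E = 0.1686 V

0.1686 V


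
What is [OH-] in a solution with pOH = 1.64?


[OH-] = 10^(-pOH)
[OH-] = 10^(-1.64)
[OH-] = 0.0229 M

0.0229 M


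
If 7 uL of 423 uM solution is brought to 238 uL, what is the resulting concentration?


C2 = C1 * V1 / V2
C2 = 423 * 7 / 238
C2 = 12.4412 uM

12.4412 uM


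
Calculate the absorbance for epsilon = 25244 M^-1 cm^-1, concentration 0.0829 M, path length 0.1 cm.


A = epsilon * c * l
A = 25244 * 0.0829 * 0.1
A = 209.2728

209.2728


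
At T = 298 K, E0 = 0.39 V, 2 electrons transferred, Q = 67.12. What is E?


E = E0 - (RT/nF) * ln(Q)
E = 0.39 - (8.314 * 298 / (2 * 96485)) * ln(67.12)
E = 0.336 V

0.336 V


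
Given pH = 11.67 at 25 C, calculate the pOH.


pOH = 14 - pH
pOH = 14 - 11.67
pOH = 2.33

2.33


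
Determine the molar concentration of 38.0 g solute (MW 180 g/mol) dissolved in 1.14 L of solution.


C = (mass / MW) / volume
C = (38.0 / 180) / 1.14
C = 0.1852 M

0.1852 M


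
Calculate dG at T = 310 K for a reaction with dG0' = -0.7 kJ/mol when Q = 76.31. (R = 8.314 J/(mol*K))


dG = dG0' + RT * ln(Q) / 1000
dG = -0.7 + 8.314 * 310 * ln(76.31) / 1000
dG = 10.4723 kJ/mol

10.4723 kJ/mol


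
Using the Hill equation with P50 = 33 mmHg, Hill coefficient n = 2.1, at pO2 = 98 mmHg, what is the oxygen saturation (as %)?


Y = pO2^n / (P50^n + pO2^n)
Y = 98^2.1 / (33^2.1 + 98^2.1)
Y = 90.77%

90.77%


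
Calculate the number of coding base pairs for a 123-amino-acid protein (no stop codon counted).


Each amino acid = 1 codon = 3 bp
bp = 123 * 3 = 369 bp

369 bp


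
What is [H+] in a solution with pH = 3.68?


[H+] = 10^(-pH)
[H+] = 10^(-3.68)
[H+] = 2.089e-04 M

2.089e-04 M


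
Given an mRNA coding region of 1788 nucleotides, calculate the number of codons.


codons = nucleotides / 3
codons = 1788 / 3 = 596

596


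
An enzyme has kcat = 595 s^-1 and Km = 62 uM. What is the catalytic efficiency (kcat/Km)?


Catalytic efficiency = kcat / Km
= 595 / 62
= 9.5968 uM^-1*s^-1

9.5968 uM^-1*s^-1


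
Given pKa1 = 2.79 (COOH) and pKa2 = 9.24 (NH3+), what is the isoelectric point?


pI = (pKa1 + pKa2) / 2
pI = (2.79 + 9.24) / 2
pI = 6.015

6.015


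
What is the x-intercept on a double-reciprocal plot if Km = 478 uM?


x-intercept = -1/Km
= -1/478
= -0.0021 1/uM

-0.0021 1/uM


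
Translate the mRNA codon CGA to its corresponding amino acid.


Standard genetic code lookup.
Codon CGA -> Arg

Arg


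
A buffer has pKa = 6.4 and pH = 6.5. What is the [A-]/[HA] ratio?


[A-]/[HA] = 10^(pH - pKa)
= 10^(6.5 - 6.4)
= 1.2589

1.2589


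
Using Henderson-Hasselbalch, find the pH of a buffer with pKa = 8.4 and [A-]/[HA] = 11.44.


pH = pKa + log10([A-]/[HA])
pH = 8.4 + log10(11.44)
pH = 9.4584

9.4584


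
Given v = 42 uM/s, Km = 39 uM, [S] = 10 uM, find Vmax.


Vmax = v * (Km + [S]) / [S]
Vmax = 42 * (39 + 10) / 10
Vmax = 205.8 uM/s

205.8 uM/s


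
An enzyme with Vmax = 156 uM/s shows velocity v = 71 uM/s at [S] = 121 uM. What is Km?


Km = [S] * (Vmax - v) / v
Km = 121 * (156 - 71) / 71
Km = 144.8592 uM

144.8592 uM


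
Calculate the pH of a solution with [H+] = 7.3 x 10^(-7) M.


pH = -log10([H+])
pH = -log10(7.3 x 10^(-7))
pH = 6.1367

6.1367


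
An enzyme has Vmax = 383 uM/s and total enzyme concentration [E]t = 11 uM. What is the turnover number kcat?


kcat = Vmax / [E]t
kcat = 383 / 11
kcat = 34.8182 s^-1

34.8182 s^-1


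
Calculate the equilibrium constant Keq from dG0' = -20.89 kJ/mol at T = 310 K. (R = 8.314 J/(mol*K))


Keq = exp(-dG0 * 1000 / (R * T))
Keq = exp(-(-20.89) * 1000 / (8.314 * 310))
Keq = 3311.8287

3311.8287


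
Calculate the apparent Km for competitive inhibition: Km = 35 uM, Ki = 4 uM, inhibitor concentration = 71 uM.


Km_app = Km * (1 + [I]/Ki)
Km_app = 35 * (1 + 71/4)
Km_app = 656.25 uM

656.25 uM


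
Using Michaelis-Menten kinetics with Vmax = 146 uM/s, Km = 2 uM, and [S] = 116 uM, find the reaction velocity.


v = Vmax * [S] / (Km + [S])
v = 146 * 116 / (2 + 116)
v = 143.5254 uM/s

143.5254 uM/s


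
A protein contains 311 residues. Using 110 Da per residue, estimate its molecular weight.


MW = n_residues * 110 Da
MW = 311 * 110
MW = 34210 Da

34210 Da


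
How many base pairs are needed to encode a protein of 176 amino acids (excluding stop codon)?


Each amino acid = 1 codon = 3 bp
bp = 176 * 3 = 528 bp

528 bp


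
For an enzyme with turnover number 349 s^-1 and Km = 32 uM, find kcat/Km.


Catalytic efficiency = kcat / Km
= 349 / 32
= 10.9062 uM^-1*s^-1

10.9062 uM^-1*s^-1


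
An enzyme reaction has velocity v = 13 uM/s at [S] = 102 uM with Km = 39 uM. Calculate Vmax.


Vmax = v * (Km + [S]) / [S]
Vmax = 13 * (39 + 102) / 102
Vmax = 17.9706 uM/s

17.9706 uM/s


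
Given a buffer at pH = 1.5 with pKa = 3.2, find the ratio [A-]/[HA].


[A-]/[HA] = 10^(pH - pKa)
= 10^(1.5 - 3.2)
= 0.02

0.02


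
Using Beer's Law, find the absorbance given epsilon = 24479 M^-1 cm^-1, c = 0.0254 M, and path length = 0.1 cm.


A = epsilon * c * l
A = 24479 * 0.0254 * 0.1
A = 62.1767

62.1767


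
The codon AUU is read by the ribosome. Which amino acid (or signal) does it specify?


Standard genetic code lookup.
Codon AUU -> Ile

Ile


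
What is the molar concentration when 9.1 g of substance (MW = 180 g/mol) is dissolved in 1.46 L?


C = (mass / MW) / volume
C = (9.1 / 180) / 1.46
C = 0.0346 M

0.0346 M


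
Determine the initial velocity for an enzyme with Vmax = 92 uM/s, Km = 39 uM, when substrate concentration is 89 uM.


v = Vmax * [S] / (Km + [S])
v = 92 * 89 / (39 + 89)
v = 63.9688 uM/s

63.9688 uM/s


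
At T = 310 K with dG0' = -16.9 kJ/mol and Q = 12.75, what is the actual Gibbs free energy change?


dG = dG0' + RT * ln(Q) / 1000
dG = -16.9 + 8.314 * 310 * ln(12.75) / 1000
dG = -10.3393 kJ/mol

-10.3393 kJ/mol


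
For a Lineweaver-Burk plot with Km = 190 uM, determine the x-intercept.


x-intercept = -1/Km
= -1/190
= -0.0053 1/uM

-0.0053 1/uM


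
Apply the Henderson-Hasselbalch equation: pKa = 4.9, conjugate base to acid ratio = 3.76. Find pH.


pH = pKa + log10([A-]/[HA])
pH = 4.9 + log10(3.76)
pH = 5.4752

5.4752


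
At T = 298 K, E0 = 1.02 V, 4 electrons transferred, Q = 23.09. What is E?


E = E0 - (RT/nF) * ln(Q)
E = 1.02 - (8.314 * 298 / (4 * 96485)) * ln(23.09)
E = 0.9998 V

0.9998 V


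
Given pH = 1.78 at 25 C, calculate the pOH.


pOH = 14 - pH
pOH = 14 - 1.78
pOH = 12.22

12.22


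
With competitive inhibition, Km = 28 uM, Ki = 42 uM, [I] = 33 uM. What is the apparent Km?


Km_app = Km * (1 + [I]/Ki)
Km_app = 28 * (1 + 33/42)
Km_app = 50.0 uM

50.0 uM


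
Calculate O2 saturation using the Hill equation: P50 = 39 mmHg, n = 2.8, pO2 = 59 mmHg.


Y = pO2^n / (P50^n + pO2^n)
Y = 59^2.8 / (39^2.8 + 59^2.8)
Y = 76.12%

76.12%


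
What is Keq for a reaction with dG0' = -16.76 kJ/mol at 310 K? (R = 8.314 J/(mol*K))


Keq = exp(-dG0 * 1000 / (R * T))
Keq = exp(-(-16.76) * 1000 / (8.314 * 310))
Keq = 667.0256

667.0256


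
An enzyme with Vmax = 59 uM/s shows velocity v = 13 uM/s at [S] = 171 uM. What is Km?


Km = [S] * (Vmax - v) / v
Km = 171 * (59 - 13) / 13
Km = 605.0769 uM

605.0769 uM


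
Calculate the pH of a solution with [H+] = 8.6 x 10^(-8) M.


pH = -log10([H+])
pH = -log10(8.6 x 10^(-8))
pH = 7.0655

7.0655


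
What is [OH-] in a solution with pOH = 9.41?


[OH-] = 10^(-pOH)
[OH-] = 10^(-9.41)
[OH-] = 3.890e-10 M

3.890e-10 M


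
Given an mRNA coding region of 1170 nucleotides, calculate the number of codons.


codons = nucleotides / 3
codons = 1170 / 3 = 390

390


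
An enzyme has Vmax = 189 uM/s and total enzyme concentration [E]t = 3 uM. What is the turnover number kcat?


kcat = Vmax / [E]t
kcat = 189 / 3
kcat = 63.0 s^-1

63.0 s^-1


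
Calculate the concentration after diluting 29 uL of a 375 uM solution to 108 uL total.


C2 = C1 * V1 / V2
C2 = 375 * 29 / 108
C2 = 100.6944 uM

100.6944 uM


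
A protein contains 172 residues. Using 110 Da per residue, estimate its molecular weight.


MW = n_residues * 110 Da
MW = 172 * 110
MW = 18920 Da

18920 Da


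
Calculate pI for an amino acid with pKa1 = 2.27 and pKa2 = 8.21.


pI = (pKa1 + pKa2) / 2
pI = (2.27 + 8.21) / 2
pI = 5.24

5.24


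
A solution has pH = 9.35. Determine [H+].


[H+] = 10^(-pH)
[H+] = 10^(-9.35)
[H+] = 4.467e-10 M

4.467e-10 M


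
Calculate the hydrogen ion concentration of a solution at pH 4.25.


[H+] = 10^(-pH)
[H+] = 10^(-4.25)
[H+] = 5.623e-05 M

5.623e-05 M


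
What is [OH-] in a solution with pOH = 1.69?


[OH-] = 10^(-pOH)
[OH-] = 10^(-1.69)
[OH-] = 0.0204 M

0.0204 M


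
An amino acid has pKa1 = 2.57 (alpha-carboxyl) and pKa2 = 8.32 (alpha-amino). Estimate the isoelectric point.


pI = (pKa1 + pKa2) / 2
pI = (2.57 + 8.32) / 2
pI = 5.445

5.445


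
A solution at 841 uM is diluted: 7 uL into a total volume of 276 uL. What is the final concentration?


C2 = C1 * V1 / V2
C2 = 841 * 7 / 276
C2 = 21.3297 uM

21.3297 uM


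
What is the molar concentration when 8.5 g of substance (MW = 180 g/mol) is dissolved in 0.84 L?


C = (mass / MW) / volume
C = (8.5 / 180) / 0.84
C = 0.0562 M

0.0562 M


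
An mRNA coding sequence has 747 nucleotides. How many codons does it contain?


codons = nucleotides / 3
codons = 747 / 3 = 249

249


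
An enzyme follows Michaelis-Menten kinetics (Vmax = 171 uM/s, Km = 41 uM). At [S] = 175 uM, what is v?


v = Vmax * [S] / (Km + [S])
v = 171 * 175 / (41 + 175)
v = 138.5417 uM/s

138.5417 uM/s


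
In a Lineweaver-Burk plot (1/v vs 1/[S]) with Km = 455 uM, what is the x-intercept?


x-intercept = -1/Km
= -1/455
= -0.0022 1/uM

-0.0022 1/uM


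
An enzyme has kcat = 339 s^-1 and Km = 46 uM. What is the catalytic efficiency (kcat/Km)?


Catalytic efficiency = kcat / Km
= 339 / 46
= 7.3696 uM^-1*s^-1

7.3696 uM^-1*s^-1


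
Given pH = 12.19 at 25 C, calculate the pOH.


pOH = 14 - pH
pOH = 14 - 12.19
pOH = 1.81

1.81


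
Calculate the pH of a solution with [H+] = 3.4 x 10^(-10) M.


pH = -log10([H+])
pH = -log10(3.4 x 10^(-10))
pH = 9.4685

9.4685


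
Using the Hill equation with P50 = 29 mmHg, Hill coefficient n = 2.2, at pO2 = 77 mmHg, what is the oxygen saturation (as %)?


Y = pO2^n / (P50^n + pO2^n)
Y = 77^2.2 / (29^2.2 + 77^2.2)
Y = 89.55%

89.55%


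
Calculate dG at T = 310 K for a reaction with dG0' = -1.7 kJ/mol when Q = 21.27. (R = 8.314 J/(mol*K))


dG = dG0' + RT * ln(Q) / 1000
dG = -1.7 + 8.314 * 310 * ln(21.27) / 1000
dG = 6.1797 kJ/mol

6.1797 kJ/mol


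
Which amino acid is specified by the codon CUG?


Standard genetic code lookup.
Codon CUG -> Leu

Leu


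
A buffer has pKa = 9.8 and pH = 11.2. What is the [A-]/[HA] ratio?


[A-]/[HA] = 10^(pH - pKa)
= 10^(11.2 - 9.8)
= 25.1189

25.1189


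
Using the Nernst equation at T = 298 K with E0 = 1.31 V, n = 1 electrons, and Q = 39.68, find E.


E = E0 - (RT/nF) * ln(Q)
E = 1.31 - (8.314 * 298 / (1 * 96485)) * ln(39.68)
E = 1.2155 V

1.2155 V


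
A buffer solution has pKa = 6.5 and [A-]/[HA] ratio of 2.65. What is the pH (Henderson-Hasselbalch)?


pH = pKa + log10([A-]/[HA])
pH = 6.5 + log10(2.65)
pH = 6.9232

6.9232


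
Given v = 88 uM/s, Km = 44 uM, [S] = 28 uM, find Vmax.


Vmax = v * (Km + [S]) / [S]
Vmax = 88 * (44 + 28) / 28
Vmax = 226.2857 uM/s

226.2857 uM/s


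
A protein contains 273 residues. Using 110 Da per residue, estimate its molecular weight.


MW = n_residues * 110 Da
MW = 273 * 110
MW = 30030 Da

30030 Da


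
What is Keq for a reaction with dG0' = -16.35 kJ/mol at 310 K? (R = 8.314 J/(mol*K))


Keq = exp(-dG0 * 1000 / (R * T))
Keq = exp(-(-16.35) * 1000 / (8.314 * 310))
Keq = 568.9256

568.9256


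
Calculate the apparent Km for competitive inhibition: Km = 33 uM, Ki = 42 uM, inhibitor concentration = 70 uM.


Km_app = Km * (1 + [I]/Ki)
Km_app = 33 * (1 + 70/42)
Km_app = 88.0 uM

88.0 uM


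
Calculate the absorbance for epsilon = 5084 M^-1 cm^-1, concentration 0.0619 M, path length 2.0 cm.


A = epsilon * c * l
A = 5084 * 0.0619 * 2.0
A = 629.3992

629.3992


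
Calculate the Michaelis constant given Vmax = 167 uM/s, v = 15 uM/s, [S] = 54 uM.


Km = [S] * (Vmax - v) / v
Km = 54 * (167 - 15) / 15
Km = 547.2 uM

547.2 uM


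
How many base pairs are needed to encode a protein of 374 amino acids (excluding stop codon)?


Each amino acid = 1 codon = 3 bp
bp = 374 * 3 = 1122 bp

1122 bp


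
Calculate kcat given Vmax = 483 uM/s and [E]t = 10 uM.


kcat = Vmax / [E]t
kcat = 483 / 10
kcat = 48.3 s^-1

48.3 s^-1


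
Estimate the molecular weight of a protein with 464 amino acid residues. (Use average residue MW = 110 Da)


MW = n_residues * 110 Da
MW = 464 * 110
MW = 51040 Da

51040 Da


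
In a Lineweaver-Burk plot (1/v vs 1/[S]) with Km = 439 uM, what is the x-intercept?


x-intercept = -1/Km
= -1/439
= -0.0023 1/uM

-0.0023 1/uM


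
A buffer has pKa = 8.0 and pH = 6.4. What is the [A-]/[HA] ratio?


[A-]/[HA] = 10^(pH - pKa)
= 10^(6.4 - 8.0)
= 0.0251

0.0251


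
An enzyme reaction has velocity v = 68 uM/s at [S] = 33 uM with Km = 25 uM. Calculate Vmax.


Vmax = v * (Km + [S]) / [S]
Vmax = 68 * (25 + 33) / 33
Vmax = 119.5152 uM/s

119.5152 uM/s


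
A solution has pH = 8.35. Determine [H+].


[H+] = 10^(-pH)
[H+] = 10^(-8.35)
[H+] = 4.467e-09 M

4.467e-09 M


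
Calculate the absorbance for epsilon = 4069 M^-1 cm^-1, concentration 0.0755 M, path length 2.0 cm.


A = epsilon * c * l
A = 4069 * 0.0755 * 2.0
A = 614.419

614.419


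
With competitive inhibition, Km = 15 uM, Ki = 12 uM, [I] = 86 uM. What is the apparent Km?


Km_app = Km * (1 + [I]/Ki)
Km_app = 15 * (1 + 86/12)
Km_app = 122.5 uM

122.5 uM


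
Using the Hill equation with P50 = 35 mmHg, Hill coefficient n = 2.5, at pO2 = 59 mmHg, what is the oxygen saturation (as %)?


Y = pO2^n / (P50^n + pO2^n)
Y = 59^2.5 / (35^2.5 + 59^2.5)
Y = 78.68%

78.68%


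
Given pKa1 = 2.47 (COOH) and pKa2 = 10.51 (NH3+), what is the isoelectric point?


pI = (pKa1 + pKa2) / 2
pI = (2.47 + 10.51) / 2
pI = 6.49

6.49


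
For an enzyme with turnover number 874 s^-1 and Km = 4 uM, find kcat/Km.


Catalytic efficiency = kcat / Km
= 874 / 4
= 218.5 uM^-1*s^-1

218.5 uM^-1*s^-1


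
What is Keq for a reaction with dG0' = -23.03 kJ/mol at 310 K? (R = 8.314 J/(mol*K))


Keq = exp(-dG0 * 1000 / (R * T))
Keq = exp(-(-23.03) * 1000 / (8.314 * 310))
Keq = 7597.4598

7597.4598


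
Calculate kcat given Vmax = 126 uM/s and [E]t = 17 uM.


kcat = Vmax / [E]t
kcat = 126 / 17
kcat = 7.4118 s^-1

7.4118 s^-1


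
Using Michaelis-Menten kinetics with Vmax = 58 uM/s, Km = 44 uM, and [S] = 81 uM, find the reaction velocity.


v = Vmax * [S] / (Km + [S])
v = 58 * 81 / (44 + 81)
v = 37.584 uM/s

37.584 uM/s


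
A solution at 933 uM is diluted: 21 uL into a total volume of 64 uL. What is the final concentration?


C2 = C1 * V1 / V2
C2 = 933 * 21 / 64
C2 = 306.1406 uM

306.1406 uM


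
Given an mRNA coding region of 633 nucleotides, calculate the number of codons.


codons = nucleotides / 3
codons = 633 / 3 = 211

211


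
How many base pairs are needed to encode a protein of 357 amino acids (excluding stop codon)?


Each amino acid = 1 codon = 3 bp
bp = 357 * 3 = 1071 bp

1071 bp


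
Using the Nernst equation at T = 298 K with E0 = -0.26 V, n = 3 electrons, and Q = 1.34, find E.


E = E0 - (RT/nF) * ln(Q)
E = -0.26 - (8.314 * 298 / (3 * 96485)) * ln(1.34)
E = -0.2625 V

-0.2625 V


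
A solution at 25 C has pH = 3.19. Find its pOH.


pOH = 14 - pH
pOH = 14 - 3.19
pOH = 10.81

10.81


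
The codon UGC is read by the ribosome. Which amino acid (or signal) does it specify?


Standard genetic code lookup.
Codon UGC -> Cys

Cys


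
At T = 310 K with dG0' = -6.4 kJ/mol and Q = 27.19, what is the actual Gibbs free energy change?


dG = dG0' + RT * ln(Q) / 1000
dG = -6.4 + 8.314 * 310 * ln(27.19) / 1000
dG = 2.1126 kJ/mol

2.1126 kJ/mol


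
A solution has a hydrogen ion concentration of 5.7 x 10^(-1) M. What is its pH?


pH = -log10([H+])
pH = -log10(5.7 x 10^(-1))
pH = 0.2441

0.2441


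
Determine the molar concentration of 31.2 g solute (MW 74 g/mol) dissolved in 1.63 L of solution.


C = (mass / MW) / volume
C = (31.2 / 74) / 1.63
C = 0.2587 M

0.2587 M


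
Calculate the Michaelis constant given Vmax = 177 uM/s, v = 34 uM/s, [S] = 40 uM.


Km = [S] * (Vmax - v) / v
Km = 40 * (177 - 34) / 34
Km = 168.2353 uM

168.2353 uM


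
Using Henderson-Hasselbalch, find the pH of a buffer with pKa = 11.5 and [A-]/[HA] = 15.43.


pH = pKa + log10([A-]/[HA])
pH = 11.5 + log10(15.43)
pH = 12.6884

12.6884


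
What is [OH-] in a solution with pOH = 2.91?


[OH-] = 10^(-pOH)
[OH-] = 10^(-2.91)
[OH-] = 0.0012 M

0.0012 M


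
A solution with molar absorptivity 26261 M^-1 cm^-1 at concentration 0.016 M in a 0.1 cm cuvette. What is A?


A = epsilon * c * l
A = 26261 * 0.016 * 0.1
A = 42.0176

42.0176


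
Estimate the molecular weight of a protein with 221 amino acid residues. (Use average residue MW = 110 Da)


MW = n_residues * 110 Da
MW = 221 * 110
MW = 24310 Da

24310 Da


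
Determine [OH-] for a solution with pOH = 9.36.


[OH-] = 10^(-pOH)
[OH-] = 10^(-9.36)
[OH-] = 4.365e-10 M

4.365e-10 M


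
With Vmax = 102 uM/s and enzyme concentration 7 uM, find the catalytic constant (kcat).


kcat = Vmax / [E]t
kcat = 102 / 7
kcat = 14.5714 s^-1

14.5714 s^-1


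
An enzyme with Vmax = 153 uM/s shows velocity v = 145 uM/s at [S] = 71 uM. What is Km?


Km = [S] * (Vmax - v) / v
Km = 71 * (153 - 145) / 145
Km = 3.9172 uM

3.9172 uM


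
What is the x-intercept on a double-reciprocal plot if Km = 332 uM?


x-intercept = -1/Km
= -1/332
= -0.003 1/uM

-0.003 1/uM


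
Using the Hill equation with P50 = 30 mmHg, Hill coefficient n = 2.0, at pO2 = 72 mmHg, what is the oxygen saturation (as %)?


Y = pO2^n / (P50^n + pO2^n)
Y = 72^2.0 / (30^2.0 + 72^2.0)
Y = 85.21%

85.21%


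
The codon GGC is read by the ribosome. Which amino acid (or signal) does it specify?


Standard genetic code lookup.
Codon GGC -> Gly

Gly


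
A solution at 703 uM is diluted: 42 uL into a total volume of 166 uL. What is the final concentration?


C2 = C1 * V1 / V2
C2 = 703 * 42 / 166
C2 = 177.8675 uM

177.8675 uM


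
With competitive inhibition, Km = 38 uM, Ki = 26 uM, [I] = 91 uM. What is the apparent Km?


Km_app = Km * (1 + [I]/Ki)
Km_app = 38 * (1 + 91/26)
Km_app = 171.0 uM

171.0 uM


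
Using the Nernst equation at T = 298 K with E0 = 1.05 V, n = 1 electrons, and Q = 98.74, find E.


E = E0 - (RT/nF) * ln(Q)
E = 1.05 - (8.314 * 298 / (1 * 96485)) * ln(98.74)
E = 0.9321 V

0.9321 V


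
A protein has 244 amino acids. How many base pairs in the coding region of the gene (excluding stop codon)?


Each amino acid = 1 codon = 3 bp
bp = 244 * 3 = 732 bp

732 bp


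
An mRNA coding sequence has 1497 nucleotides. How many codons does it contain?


codons = nucleotides / 3
codons = 1497 / 3 = 499

499


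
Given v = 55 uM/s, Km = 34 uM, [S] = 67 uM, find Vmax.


Vmax = v * (Km + [S]) / [S]
Vmax = 55 * (34 + 67) / 67
Vmax = 82.9104 uM/s

82.9104 uM/s


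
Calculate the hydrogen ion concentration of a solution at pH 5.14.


[H+] = 10^(-pH)
[H+] = 10^(-5.14)
[H+] = 7.244e-06 M

7.244e-06 M


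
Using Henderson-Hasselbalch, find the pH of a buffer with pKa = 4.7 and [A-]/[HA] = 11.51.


pH = pKa + log10([A-]/[HA])
pH = 4.7 + log10(11.51)
pH = 5.7611

5.7611


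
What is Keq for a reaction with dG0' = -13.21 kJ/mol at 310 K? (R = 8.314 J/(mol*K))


Keq = exp(-dG0 * 1000 / (R * T))
Keq = exp(-(-13.21) * 1000 / (8.314 * 310))
Keq = 168.2481

168.2481


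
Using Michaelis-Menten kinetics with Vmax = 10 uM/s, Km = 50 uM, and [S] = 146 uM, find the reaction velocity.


v = Vmax * [S] / (Km + [S])
v = 10 * 146 / (50 + 146)
v = 7.449 uM/s

7.449 uM/s


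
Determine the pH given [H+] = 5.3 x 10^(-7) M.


pH = -log10([H+])
pH = -log10(5.3 x 10^(-7))
pH = 6.2757

6.2757


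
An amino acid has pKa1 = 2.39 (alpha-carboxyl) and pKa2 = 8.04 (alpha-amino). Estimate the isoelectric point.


pI = (pKa1 + pKa2) / 2
pI = (2.39 + 8.04) / 2
pI = 5.215

5.215


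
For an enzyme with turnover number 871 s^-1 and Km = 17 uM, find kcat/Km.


Catalytic efficiency = kcat / Km
= 871 / 17
= 51.2353 uM^-1*s^-1

51.2353 uM^-1*s^-1


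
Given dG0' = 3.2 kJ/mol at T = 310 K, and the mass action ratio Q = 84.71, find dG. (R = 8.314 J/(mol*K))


dG = dG0' + RT * ln(Q) / 1000
dG = 3.2 + 8.314 * 310 * ln(84.71) / 1000
dG = 14.6414 kJ/mol

14.6414 kJ/mol


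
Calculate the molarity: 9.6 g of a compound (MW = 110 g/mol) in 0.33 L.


C = (mass / MW) / volume
C = (9.6 / 110) / 0.33
C = 0.2645 M

0.2645 M


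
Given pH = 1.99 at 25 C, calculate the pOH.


pOH = 14 - pH
pOH = 14 - 1.99
pOH = 12.01

12.01


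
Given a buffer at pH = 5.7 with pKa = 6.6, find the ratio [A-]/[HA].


[A-]/[HA] = 10^(pH - pKa)
= 10^(5.7 - 6.6)
= 0.1259

0.1259


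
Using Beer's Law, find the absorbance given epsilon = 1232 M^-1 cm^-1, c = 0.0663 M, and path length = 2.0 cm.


A = epsilon * c * l
A = 1232 * 0.0663 * 2.0
A = 163.3632

163.3632


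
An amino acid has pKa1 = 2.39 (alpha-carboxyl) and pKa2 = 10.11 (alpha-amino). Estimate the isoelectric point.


pI = (pKa1 + pKa2) / 2
pI = (2.39 + 10.11) / 2
pI = 6.25

6.25


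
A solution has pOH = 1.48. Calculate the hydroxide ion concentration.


[OH-] = 10^(-pOH)
[OH-] = 10^(-1.48)
[OH-] = 0.0331 M

0.0331 M


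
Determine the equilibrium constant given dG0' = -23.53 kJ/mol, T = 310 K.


Keq = exp(-dG0 * 1000 / (R * T))
Keq = exp(-(-23.53) * 1000 / (8.314 * 310))
Keq = 9224.0335

9224.0335


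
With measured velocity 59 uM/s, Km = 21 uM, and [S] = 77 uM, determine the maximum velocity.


Vmax = v * (Km + [S]) / [S]
Vmax = 59 * (21 + 77) / 77
Vmax = 75.0909 uM/s

75.0909 uM/s


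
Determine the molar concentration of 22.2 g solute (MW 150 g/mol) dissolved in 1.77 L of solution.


C = (mass / MW) / volume
C = (22.2 / 150) / 1.77
C = 0.0836 M

0.0836 M


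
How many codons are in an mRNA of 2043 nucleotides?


codons = nucleotides / 3
codons = 2043 / 3 = 681

681


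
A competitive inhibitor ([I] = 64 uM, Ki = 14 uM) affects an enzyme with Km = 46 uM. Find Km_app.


Km_app = Km * (1 + [I]/Ki)
Km_app = 46 * (1 + 64/14)
Km_app = 256.2857 uM

256.2857 uM


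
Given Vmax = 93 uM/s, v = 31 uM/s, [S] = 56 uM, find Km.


Km = [S] * (Vmax - v) / v
Km = 56 * (93 - 31) / 31
Km = 112.0 uM

112.0 uM


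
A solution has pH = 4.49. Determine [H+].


[H+] = 10^(-pH)
[H+] = 10^(-4.49)
[H+] = 3.236e-05 M

3.236e-05 M


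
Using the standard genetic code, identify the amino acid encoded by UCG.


Standard genetic code lookup.
Codon UCG -> Ser

Ser


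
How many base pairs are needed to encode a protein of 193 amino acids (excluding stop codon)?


Each amino acid = 1 codon = 3 bp
bp = 193 * 3 = 579 bp

579 bp


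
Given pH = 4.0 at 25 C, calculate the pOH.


pOH = 14 - pH
pOH = 14 - 4.0
pOH = 10.0

10.0


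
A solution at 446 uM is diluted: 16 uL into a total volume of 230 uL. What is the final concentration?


C2 = C1 * V1 / V2
C2 = 446 * 16 / 230
C2 = 31.0261 uM

31.0261 uM


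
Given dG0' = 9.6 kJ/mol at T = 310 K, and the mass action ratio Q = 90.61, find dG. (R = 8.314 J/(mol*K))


dG = dG0' + RT * ln(Q) / 1000
dG = 9.6 + 8.314 * 310 * ln(90.61) / 1000
dG = 21.2149 kJ/mol

21.2149 kJ/mol


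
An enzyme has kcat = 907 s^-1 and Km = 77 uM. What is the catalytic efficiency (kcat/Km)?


Catalytic efficiency = kcat / Km
= 907 / 77
= 11.7792 uM^-1*s^-1

11.7792 uM^-1*s^-1


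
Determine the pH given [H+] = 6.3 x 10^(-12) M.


pH = -log10([H+])
pH = -log10(6.3 x 10^(-12))
pH = 11.2007

11.2007


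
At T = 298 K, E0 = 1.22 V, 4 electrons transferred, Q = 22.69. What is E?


E = E0 - (RT/nF) * ln(Q)
E = 1.22 - (8.314 * 298 / (4 * 96485)) * ln(22.69)
E = 1.2 V

1.2 V


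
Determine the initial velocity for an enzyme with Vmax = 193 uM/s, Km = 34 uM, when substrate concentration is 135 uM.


v = Vmax * [S] / (Km + [S])
v = 193 * 135 / (34 + 135)
v = 154.1716 uM/s

154.1716 uM/s


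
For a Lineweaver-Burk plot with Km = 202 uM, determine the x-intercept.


x-intercept = -1/Km
= -1/202
= -0.005 1/uM

-0.005 1/uM


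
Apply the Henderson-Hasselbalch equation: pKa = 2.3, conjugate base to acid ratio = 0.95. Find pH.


pH = pKa + log10([A-]/[HA])
pH = 2.3 + log10(0.95)
pH = 2.2777

2.2777


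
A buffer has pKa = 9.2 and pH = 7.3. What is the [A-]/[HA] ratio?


[A-]/[HA] = 10^(pH - pKa)
= 10^(7.3 - 9.2)
= 0.0126

0.0126


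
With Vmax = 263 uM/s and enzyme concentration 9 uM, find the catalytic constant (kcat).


kcat = Vmax / [E]t
kcat = 263 / 9
kcat = 29.2222 s^-1

29.2222 s^-1


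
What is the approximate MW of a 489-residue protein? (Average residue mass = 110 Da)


MW = n_residues * 110 Da
MW = 489 * 110
MW = 53790 Da

53790 Da


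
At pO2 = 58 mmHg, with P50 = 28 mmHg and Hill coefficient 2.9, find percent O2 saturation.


Y = pO2^n / (P50^n + pO2^n)
Y = 58^2.9 / (28^2.9 + 58^2.9)
Y = 89.21%

89.21%


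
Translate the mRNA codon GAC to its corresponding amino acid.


Standard genetic code lookup.
Codon GAC -> Asp

Asp


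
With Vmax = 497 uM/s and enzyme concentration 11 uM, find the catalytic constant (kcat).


kcat = Vmax / [E]t
kcat = 497 / 11
kcat = 45.1818 s^-1

45.1818 s^-1


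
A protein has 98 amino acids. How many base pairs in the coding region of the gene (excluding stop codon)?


Each amino acid = 1 codon = 3 bp
bp = 98 * 3 = 294 bp

294 bp


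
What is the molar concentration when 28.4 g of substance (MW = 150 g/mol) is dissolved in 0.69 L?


C = (mass / MW) / volume
C = (28.4 / 150) / 0.69
C = 0.2744 M

0.2744 M


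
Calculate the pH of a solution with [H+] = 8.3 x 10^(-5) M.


pH = -log10([H+])
pH = -log10(8.3 x 10^(-5))
pH = 4.0809

4.0809


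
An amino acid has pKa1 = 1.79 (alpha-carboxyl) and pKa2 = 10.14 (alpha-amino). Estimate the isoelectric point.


pI = (pKa1 + pKa2) / 2
pI = (1.79 + 10.14) / 2
pI = 5.965

5.965


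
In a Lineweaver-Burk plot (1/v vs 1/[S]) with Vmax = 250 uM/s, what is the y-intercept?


y-intercept = 1/Vmax
= 1/250
= 0.004 s/uM

0.004 s/uM


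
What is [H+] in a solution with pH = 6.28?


[H+] = 10^(-pH)
[H+] = 10^(-6.28)
[H+] = 5.248e-07 M

5.248e-07 M


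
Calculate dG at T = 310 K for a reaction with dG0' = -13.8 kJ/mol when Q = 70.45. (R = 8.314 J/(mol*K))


dG = dG0' + RT * ln(Q) / 1000
dG = -13.8 + 8.314 * 310 * ln(70.45) / 1000
dG = -2.8337 kJ/mol

-2.8337 kJ/mol


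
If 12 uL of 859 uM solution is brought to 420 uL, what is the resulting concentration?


C2 = C1 * V1 / V2
C2 = 859 * 12 / 420
C2 = 24.5429 uM

24.5429 uM


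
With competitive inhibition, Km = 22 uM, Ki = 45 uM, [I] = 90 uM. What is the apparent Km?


Km_app = Km * (1 + [I]/Ki)
Km_app = 22 * (1 + 90/45)
Km_app = 66.0 uM

66.0 uM


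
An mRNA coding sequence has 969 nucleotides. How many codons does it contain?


codons = nucleotides / 3
codons = 969 / 3 = 323

323


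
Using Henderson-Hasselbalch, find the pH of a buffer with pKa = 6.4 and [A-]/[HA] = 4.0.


pH = pKa + log10([A-]/[HA])
pH = 6.4 + log10(4.0)
pH = 7.0021

7.0021


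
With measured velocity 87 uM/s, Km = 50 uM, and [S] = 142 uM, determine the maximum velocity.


Vmax = v * (Km + [S]) / [S]
Vmax = 87 * (50 + 142) / 142
Vmax = 117.6338 uM/s

117.6338 uM/s


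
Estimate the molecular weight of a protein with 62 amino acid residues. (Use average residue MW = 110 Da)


MW = n_residues * 110 Da
MW = 62 * 110
MW = 6820 Da

6820 Da


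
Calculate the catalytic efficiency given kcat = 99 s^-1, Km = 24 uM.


Catalytic efficiency = kcat / Km
= 99 / 24
= 4.125 uM^-1*s^-1

4.125 uM^-1*s^-1


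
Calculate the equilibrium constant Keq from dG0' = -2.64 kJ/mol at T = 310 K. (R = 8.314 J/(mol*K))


Keq = exp(-dG0 * 1000 / (R * T))
Keq = exp(-(-2.64) * 1000 / (8.314 * 310))
Keq = 2.7852

2.7852


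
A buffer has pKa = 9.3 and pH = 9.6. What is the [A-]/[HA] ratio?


[A-]/[HA] = 10^(pH - pKa)
= 10^(9.6 - 9.3)
= 1.9953

1.9953


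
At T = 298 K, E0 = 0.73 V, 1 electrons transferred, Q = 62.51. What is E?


E = E0 - (RT/nF) * ln(Q)
E = 0.73 - (8.314 * 298 / (1 * 96485)) * ln(62.51)
E = 0.6238 V

0.6238 V


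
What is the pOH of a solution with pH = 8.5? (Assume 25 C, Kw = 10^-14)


pOH = 14 - pH
pOH = 14 - 8.5
pOH = 5.5

5.5


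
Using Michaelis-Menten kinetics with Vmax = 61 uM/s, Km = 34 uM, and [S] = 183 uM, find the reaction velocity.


v = Vmax * [S] / (Km + [S])
v = 61 * 183 / (34 + 183)
v = 51.4424 uM/s

51.4424 uM/s


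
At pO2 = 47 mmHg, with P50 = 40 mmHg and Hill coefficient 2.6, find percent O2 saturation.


Y = pO2^n / (P50^n + pO2^n)
Y = 47^2.6 / (40^2.6 + 47^2.6)
Y = 60.33%

60.33%


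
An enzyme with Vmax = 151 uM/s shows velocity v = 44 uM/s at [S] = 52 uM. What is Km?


Km = [S] * (Vmax - v) / v
Km = 52 * (151 - 44) / 44
Km = 126.4545 uM

126.4545 uM


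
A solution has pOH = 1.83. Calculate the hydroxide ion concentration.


[OH-] = 10^(-pOH)
[OH-] = 10^(-1.83)
[OH-] = 0.0148 M

0.0148 M


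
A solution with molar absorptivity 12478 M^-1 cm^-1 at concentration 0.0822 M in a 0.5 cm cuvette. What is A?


A = epsilon * c * l
A = 12478 * 0.0822 * 0.5
A = 512.8458

512.8458


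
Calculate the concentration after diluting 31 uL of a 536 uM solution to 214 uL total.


C2 = C1 * V1 / V2
C2 = 536 * 31 / 214
C2 = 77.6449 uM

77.6449 uM


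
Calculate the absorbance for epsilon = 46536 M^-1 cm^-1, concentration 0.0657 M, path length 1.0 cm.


A = epsilon * c * l
A = 46536 * 0.0657 * 1.0
A = 3057.4152

3057.4152


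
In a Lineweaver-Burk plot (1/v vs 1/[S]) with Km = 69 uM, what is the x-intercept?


x-intercept = -1/Km
= -1/69
= -0.0145 1/uM

-0.0145 1/uM


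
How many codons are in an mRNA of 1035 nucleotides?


codons = nucleotides / 3
codons = 1035 / 3 = 345

345


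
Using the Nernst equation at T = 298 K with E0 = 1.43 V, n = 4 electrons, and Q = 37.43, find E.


E = E0 - (RT/nF) * ln(Q)
E = 1.43 - (8.314 * 298 / (4 * 96485)) * ln(37.43)
E = 1.4067 V

1.4067 V


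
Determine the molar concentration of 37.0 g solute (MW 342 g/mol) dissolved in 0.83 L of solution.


C = (mass / MW) / volume
C = (37.0 / 342) / 0.83
C = 0.1303 M

0.1303 M


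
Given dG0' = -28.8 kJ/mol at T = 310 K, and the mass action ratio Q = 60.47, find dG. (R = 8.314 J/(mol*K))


dG = dG0' + RT * ln(Q) / 1000
dG = -28.8 + 8.314 * 310 * ln(60.47) / 1000
dG = -18.2274 kJ/mol

-18.2274 kJ/mol


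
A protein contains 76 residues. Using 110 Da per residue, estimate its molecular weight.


MW = n_residues * 110 Da
MW = 76 * 110
MW = 8360 Da

8360 Da


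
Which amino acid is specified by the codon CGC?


Standard genetic code lookup.
Codon CGC -> Arg

Arg


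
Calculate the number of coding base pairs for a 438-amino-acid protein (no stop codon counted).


Each amino acid = 1 codon = 3 bp
bp = 438 * 3 = 1314 bp

1314 bp


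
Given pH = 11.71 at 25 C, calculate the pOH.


pOH = 14 - pH
pOH = 14 - 11.71
pOH = 2.29

2.29


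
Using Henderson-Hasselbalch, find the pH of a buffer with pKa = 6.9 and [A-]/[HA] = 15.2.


pH = pKa + log10([A-]/[HA])
pH = 6.9 + log10(15.2)
pH = 8.0818

8.0818


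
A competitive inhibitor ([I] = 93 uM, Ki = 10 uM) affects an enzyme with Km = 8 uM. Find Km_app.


Km_app = Km * (1 + [I]/Ki)
Km_app = 8 * (1 + 93/10)
Km_app = 82.4 uM

82.4 uM


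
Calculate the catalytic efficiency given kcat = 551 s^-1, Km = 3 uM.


Catalytic efficiency = kcat / Km
= 551 / 3
= 183.6667 uM^-1*s^-1

183.6667 uM^-1*s^-1


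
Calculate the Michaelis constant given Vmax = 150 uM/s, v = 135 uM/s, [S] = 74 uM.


Km = [S] * (Vmax - v) / v
Km = 74 * (150 - 135) / 135
Km = 8.2222 uM

8.2222 uM


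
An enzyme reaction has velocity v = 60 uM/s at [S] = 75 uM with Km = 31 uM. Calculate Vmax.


Vmax = v * (Km + [S]) / [S]
Vmax = 60 * (31 + 75) / 75
Vmax = 84.8 uM/s

84.8 uM/s


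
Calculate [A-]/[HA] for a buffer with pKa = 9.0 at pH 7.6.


[A-]/[HA] = 10^(pH - pKa)
= 10^(7.6 - 9.0)
= 0.0398

0.0398


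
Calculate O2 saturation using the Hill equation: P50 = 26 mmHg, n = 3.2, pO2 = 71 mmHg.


Y = pO2^n / (P50^n + pO2^n)
Y = 71^3.2 / (26^3.2 + 71^3.2)
Y = 96.14%

96.14%
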